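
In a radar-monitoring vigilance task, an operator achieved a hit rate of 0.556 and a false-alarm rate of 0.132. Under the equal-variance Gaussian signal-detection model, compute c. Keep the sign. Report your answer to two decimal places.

Φ⁻¹(0.556) = 0.1408, Φ⁻¹(0.132) = -1.1170
c = −½·[z(H) + z(FA)] = −0.5 × (0.1408 + (-1.1170)) = 0.4881
c > 0: the operator has a conservative response bias.

c = 0.49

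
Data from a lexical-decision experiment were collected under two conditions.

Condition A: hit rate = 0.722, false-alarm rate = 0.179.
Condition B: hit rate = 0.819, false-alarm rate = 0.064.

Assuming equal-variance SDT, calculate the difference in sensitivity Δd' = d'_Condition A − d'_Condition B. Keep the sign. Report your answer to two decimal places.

Condition A: z(0.722) = 0.589, z(0.179) = -0.919, d' = 1.508
Condition B: z(0.819) = 0.912, z(0.064) = -1.522, d' = 2.434
Δd' = d'_Condition A − d'_Condition B = 1.508 − 2.434 = -0.926
Condition B has the higher sensitivity.

Δd' = -0.93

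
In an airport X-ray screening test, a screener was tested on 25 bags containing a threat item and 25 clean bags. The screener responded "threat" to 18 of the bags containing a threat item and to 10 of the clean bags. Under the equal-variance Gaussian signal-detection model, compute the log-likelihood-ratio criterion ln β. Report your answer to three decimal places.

ln β = -0.138

H = 18/25 = 0.7200
FA = 10/25 = 0.4000
Φ⁻¹(H) = Φ⁻¹(0.7200) = 0.5828
Φ⁻¹(FA) = Φ⁻¹(0.4000) = -0.2533
ln β = −½·[z(H)² − z(FA)²] = −0.5 × (0.3397 − 0.0642) = -0.13775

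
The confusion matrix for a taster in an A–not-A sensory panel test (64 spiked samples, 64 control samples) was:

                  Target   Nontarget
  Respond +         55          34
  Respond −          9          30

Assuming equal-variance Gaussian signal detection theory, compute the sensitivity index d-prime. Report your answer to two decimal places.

H = 55/64 = 0.8594
FA = 34/64 = 0.5312
z(H) = 1.078
z(FA) = 0.078
d' = z(H) − z(FA) = 1.078 − 0.078 = 1.000

d-prime = 1.00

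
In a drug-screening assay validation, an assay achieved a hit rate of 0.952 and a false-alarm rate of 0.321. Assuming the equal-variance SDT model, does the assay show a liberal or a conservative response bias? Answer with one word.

liberal

z(H) = 1.665, z(FA) = -0.465
c = −½·(z(H) + z(FA)) = -0.600
c < 0 → liberal criterion (biased toward responding “yes”).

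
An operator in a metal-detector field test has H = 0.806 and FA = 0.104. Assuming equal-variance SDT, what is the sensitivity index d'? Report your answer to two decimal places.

d' = 2.12

z(0.806) = 0.863, z(0.104) = -1.259
d' = z(H) − z(FA) = 0.863 − (-1.259) = 2.122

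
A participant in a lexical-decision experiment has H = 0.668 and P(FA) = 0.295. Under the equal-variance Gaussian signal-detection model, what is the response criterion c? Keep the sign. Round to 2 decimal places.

c = 0.05

z(0.668) = 0.4344, z(0.295) = -0.5388
c = −½·[z(H) + z(FA)] = −0.5 × (0.4344 + (-0.5388)) = 0.0522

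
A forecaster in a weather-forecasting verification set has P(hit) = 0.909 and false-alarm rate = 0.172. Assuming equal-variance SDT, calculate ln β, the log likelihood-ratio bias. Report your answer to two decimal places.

z(0.909) = 1.335, z(0.172) = -0.946
ln β = −½·[z(H)² − z(FA)²] = −0.5 × (1.782 − 0.895) = -0.4435

ln β = -0.44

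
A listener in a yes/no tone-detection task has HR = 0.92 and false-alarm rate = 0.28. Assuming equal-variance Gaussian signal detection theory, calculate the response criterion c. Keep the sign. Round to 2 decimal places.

c = -0.41

z(H) = 1.405
z(FA) = -0.583
c = −½·[z(H) + z(FA)] = −0.5 × (1.405 + (-0.583)) = -0.411
c < 0: the listener has a liberal response bias.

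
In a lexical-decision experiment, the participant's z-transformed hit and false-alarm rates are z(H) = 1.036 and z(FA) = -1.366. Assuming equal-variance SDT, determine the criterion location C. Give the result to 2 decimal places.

C = 0.17

c = −½·[z(H) + z(FA)] = −½·(1.036 + (-1.366)) = 0.165
c > 0: the participant has a conservative response bias.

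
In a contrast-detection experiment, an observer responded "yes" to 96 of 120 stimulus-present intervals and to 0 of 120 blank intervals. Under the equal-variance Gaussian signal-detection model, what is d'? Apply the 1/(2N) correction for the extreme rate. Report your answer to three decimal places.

d' = 3.480

The false-alarm rate is 0/120 = 0, so apply the 1/(2N) correction: FA → 1/(2·120) = 0.00417.
z(H) = z(0.80000) = 0.8416
z(FA) = z(0.00417) = -2.6380
d' = 0.8416 − (-2.6380) = 3.4796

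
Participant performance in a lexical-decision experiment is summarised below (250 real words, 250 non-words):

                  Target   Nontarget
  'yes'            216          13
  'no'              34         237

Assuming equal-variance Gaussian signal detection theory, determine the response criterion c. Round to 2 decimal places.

c = 0.26

H = 216/250 = 0.8640
FA = 13/250 = 0.0520
z(H) = 1.0985
z(FA) = -1.6258
c = −½·[z(H) + z(FA)] = −0.5 × (1.0985 + (-1.6258)) = 0.26365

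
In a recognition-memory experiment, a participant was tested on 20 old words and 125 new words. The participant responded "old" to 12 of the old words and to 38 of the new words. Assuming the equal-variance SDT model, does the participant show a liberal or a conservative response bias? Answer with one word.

conservative

z(H) = 0.253, z(FA) = -0.513
c = −½·(z(H) + z(FA)) = 0.130
c > 0 → conservative criterion (biased toward responding “no”).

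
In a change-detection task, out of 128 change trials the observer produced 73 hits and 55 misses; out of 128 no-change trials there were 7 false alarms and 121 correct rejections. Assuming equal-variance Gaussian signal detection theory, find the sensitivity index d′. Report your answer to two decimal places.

d′ = 1.78

H = 73/128 = 0.5703
FA = 7/128 = 0.0547
z(0.5703) = 0.1771, z(0.0547) = -1.6009
d' = z(H) − z(FA) = 0.1771 − (-1.6009) = 1.7780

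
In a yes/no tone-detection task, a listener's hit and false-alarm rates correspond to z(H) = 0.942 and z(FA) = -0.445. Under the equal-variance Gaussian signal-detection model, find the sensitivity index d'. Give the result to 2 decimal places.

d' = z(H) − z(FA) = 0.942 − (-0.445) = 1.387

d' = 1.39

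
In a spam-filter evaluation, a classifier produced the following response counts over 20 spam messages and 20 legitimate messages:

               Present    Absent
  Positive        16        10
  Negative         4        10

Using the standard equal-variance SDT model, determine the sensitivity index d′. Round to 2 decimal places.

d′ = 0.84

H = 16/20 = 0.8000
FA = 10/20 = 0.5000
Φ⁻¹(0.8000) = 0.842, Φ⁻¹(0.5000) = 0.000
d' = z(H) − z(FA) = 0.842 − 0.000 = 0.842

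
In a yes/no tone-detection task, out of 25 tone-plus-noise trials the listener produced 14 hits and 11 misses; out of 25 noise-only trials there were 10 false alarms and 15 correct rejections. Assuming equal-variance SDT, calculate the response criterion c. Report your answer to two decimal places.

H = 14/25 = 0.5600
FA = 10/25 = 0.4000
Φ⁻¹(0.5600) = 0.151, Φ⁻¹(0.4000) = -0.253
c = −½·[z(H) + z(FA)] = −0.5 × (0.151 + (-0.253)) = 0.051
c > 0: the listener has a conservative response bias.

c = 0.05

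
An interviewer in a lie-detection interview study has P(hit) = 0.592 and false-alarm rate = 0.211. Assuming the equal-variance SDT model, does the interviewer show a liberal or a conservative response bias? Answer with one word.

conservative

z(H) = 0.233, z(FA) = -0.803
c = −½·(z(H) + z(FA)) = 0.285
c > 0 → conservative criterion (biased toward responding “no”).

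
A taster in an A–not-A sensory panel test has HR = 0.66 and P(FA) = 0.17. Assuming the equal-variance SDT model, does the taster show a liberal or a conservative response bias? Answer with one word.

z(H) = 0.412, z(FA) = -0.954
c = −½·(z(H) + z(FA)) = 0.271
c > 0 → conservative criterion (biased toward responding “no”).

conservative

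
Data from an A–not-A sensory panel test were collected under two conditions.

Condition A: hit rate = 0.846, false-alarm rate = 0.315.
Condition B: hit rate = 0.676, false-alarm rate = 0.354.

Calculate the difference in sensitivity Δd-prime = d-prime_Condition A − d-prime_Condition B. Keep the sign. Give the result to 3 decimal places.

Condition A: z(0.846) = 1.0194, z(0.315) = -0.4817, d' = 1.5011
Condition B: z(0.676) = 0.4565, z(0.354) = -0.3745, d' = 0.8310
Δd' = d'_Condition A − d'_Condition B = 1.5011 − 0.8310 = 0.6701
Condition A has the higher sensitivity.

Δd-prime = 0.670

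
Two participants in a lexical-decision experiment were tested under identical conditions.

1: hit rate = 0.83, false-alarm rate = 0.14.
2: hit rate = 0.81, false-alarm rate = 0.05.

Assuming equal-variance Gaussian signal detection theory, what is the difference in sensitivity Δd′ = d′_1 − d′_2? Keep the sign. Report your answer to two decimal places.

1: z(0.83) = 0.954, z(0.14) = -1.080, d' = 2.034
2: z(0.81) = 0.878, z(0.05) = -1.645, d' = 2.523
Δd' = d'_1 − d'_2 = 2.034 − 2.523 = -0.489
2 has the higher sensitivity.

Δd′ = -0.49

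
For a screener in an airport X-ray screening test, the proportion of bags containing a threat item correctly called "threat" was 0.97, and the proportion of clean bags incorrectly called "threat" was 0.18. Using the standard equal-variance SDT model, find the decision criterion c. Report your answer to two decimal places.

c = -0.48

Φ⁻¹(H) = Φ⁻¹(0.97) = 1.881
Φ⁻¹(FA) = Φ⁻¹(0.18) = -0.915
c = −½·[z(H) + z(FA)] = −0.5 × (1.881 + (-0.915)) = -0.483
c < 0: the screener has a liberal response bias.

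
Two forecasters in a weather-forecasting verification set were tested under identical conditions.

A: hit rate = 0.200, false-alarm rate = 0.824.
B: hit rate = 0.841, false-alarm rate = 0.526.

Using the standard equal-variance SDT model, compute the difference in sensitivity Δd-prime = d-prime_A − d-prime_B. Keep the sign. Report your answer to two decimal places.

A: z(0.200) = -0.842, z(0.824) = 0.931, d' = -1.773
B: z(0.841) = 0.999, z(0.526) = 0.065, d' = 0.934
Δd' = d'_A − d'_B = -1.773 − 0.934 = -2.707
B has the higher sensitivity.

Δd-prime = -2.71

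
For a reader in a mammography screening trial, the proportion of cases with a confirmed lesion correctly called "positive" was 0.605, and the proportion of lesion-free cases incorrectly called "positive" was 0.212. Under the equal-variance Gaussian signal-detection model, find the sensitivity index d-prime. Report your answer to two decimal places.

d-prime = 1.07

z(H) = 0.2663
z(FA) = -0.7995
d' = z(H) − z(FA) = 0.2663 − (-0.7995) = 1.0658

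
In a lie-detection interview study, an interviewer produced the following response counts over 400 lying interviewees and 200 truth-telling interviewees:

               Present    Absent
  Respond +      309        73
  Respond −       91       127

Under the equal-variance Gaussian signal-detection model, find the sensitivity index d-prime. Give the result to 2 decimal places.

H = 309/400 = 0.7725
FA = 73/200 = 0.3650
Φ⁻¹(0.7725) = 0.747, Φ⁻¹(0.3650) = -0.345
d' = z(H) − z(FA) = 0.747 − (-0.345) = 1.092

d-prime = 1.09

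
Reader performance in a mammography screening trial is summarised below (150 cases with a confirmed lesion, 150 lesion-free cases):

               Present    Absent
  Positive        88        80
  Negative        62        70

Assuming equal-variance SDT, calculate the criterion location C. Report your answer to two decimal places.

C = -0.15

H = 88/150 = 0.5867
FA = 80/150 = 0.5333
z(0.5867) = 0.219, z(0.5333) = 0.084
c = −½·[z(H) + z(FA)] = −0.5 × (0.219 + 0.084) = -0.1515
c < 0: the reader has a liberal response bias.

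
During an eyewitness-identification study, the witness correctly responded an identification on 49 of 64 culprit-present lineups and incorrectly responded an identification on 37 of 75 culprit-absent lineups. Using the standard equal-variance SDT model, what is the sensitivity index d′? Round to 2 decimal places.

H = 49/64 = 0.7656
FA = 37/75 = 0.4933
Φ⁻¹(H) = 0.7244
Φ⁻¹(FA) = -0.0168
d' = z(H) − z(FA) = 0.7244 − (-0.0168) = 0.7412

d′ = 0.74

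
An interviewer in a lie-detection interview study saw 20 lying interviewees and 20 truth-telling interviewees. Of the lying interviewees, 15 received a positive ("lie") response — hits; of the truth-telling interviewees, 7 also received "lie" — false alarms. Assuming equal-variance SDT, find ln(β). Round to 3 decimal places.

ln β = -0.153

H = 15/20 = 0.7500
FA = 7/20 = 0.3500
z(0.7500) = 0.6745, z(0.3500) = -0.3853
ln β = −½·[z(H)² − z(FA)²] = −0.5 × (0.4550 − 0.1485) = -0.15325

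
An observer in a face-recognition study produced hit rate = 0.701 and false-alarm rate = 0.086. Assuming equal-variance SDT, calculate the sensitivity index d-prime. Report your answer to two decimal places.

z(H) = z(0.701) = 0.5273
z(FA) = z(0.086) = -1.3658
d' = z(H) − z(FA) = 0.5273 − (-1.3658) = 1.8931

d-prime = 1.89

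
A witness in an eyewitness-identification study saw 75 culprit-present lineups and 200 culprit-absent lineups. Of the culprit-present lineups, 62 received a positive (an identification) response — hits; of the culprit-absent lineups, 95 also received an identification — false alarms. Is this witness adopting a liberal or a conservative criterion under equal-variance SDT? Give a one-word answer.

z(H) = 0.941, z(FA) = -0.063
c = −½·(z(H) + z(FA)) = -0.439
c < 0 → liberal criterion (biased toward responding “yes”).

liberal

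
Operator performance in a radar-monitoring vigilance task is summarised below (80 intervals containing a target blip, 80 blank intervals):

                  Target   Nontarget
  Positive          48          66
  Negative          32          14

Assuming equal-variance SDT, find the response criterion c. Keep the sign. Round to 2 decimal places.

H = 48/80 = 0.6000
FA = 66/80 = 0.8250
Φ⁻¹(H) = 0.2533
Φ⁻¹(FA) = 0.9346
c = −½·[z(H) + z(FA)] = −0.5 × (0.2533 + 0.9346) = -0.59395

c = -0.59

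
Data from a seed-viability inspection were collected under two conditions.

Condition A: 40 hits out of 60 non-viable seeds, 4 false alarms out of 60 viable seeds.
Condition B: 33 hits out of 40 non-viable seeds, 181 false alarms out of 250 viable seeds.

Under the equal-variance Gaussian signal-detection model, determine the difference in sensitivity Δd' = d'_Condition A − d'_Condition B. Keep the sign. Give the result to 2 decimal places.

Condition A: z(0.6667) = 0.431, z(0.0667) = -1.501, d' = 1.932
Condition B: z(0.8250) = 0.935, z(0.7240) = 0.595, d' = 0.340
Δd' = d'_Condition A − d'_Condition B = 1.932 − 0.340 = 1.592
Condition A has the higher sensitivity.

Δd' = 1.59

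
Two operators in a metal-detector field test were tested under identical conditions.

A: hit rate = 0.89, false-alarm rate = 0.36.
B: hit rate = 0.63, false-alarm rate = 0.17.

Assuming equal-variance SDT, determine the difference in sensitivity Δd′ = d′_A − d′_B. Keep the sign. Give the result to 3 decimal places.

A: z(0.89) = 1.2265, z(0.36) = -0.3585, d' = 1.5850
B: z(0.63) = 0.3319, z(0.17) = -0.9542, d' = 1.2861
Δd' = d'_A − d'_B = 1.5850 − 1.2861 = 0.2989
A has the higher sensitivity.

Δd′ = 0.299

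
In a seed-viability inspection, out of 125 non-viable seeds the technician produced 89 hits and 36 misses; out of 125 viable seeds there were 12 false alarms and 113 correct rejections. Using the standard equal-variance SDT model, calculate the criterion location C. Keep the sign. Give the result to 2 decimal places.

C = 0.37

H = 89/125 = 0.7120
FA = 12/125 = 0.0960
z(H) = z(0.7120) = 0.5592
z(FA) = z(0.0960) = -1.3047
c = −½·[z(H) + z(FA)] = −0.5 × (0.5592 + (-1.3047)) = 0.37275
c > 0: the technician has a conservative response bias.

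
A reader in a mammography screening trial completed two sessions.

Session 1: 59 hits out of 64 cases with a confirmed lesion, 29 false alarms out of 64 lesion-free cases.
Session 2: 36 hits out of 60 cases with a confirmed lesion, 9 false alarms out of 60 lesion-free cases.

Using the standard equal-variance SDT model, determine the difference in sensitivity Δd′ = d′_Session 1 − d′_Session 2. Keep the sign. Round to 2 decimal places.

Δd′ = 0.25

Session 1: z(0.9219) = 1.418, z(0.4531) = -0.118, d' = 1.536
Session 2: z(0.6000) = 0.253, z(0.1500) = -1.036, d' = 1.289
Δd' = d'_Session 1 − d'_Session 2 = 1.536 − 1.289 = 0.247
Session 1 has the higher sensitivity.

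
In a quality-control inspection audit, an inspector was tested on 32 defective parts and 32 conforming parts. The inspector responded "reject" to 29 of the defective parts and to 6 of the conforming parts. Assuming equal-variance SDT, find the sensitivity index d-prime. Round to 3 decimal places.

H = 29/32 = 0.9062
FA = 6/32 = 0.1875
z(H) = z(0.9062) = 1.3177
z(FA) = z(0.1875) = -0.8871
d' = z(H) − z(FA) = 1.3177 − (-0.8871) = 2.2048

d-prime = 2.205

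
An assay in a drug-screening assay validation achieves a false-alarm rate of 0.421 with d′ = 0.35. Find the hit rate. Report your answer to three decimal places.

hit rate = 0.560

z(false-alarm rate) = z(0.421) = -0.1993
z(H) = z(FA) + d' = -0.1993 + 0.35 = 0.1507
hit rate = Φ(0.1507) = 0.5599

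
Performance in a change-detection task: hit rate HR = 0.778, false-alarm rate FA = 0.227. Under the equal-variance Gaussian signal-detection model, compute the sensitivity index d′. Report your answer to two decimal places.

d′ = 1.51

z(0.778) = 0.765, z(0.227) = -0.749
d' = z(H) − z(FA) = 0.765 − (-0.749) = 1.514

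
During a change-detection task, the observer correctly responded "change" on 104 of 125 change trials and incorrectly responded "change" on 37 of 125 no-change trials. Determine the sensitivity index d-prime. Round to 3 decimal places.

H = 104/125 = 0.8320
FA = 37/125 = 0.2960
Φ⁻¹(H) = 0.9621
Φ⁻¹(FA) = -0.5359
d' = z(H) − z(FA) = 0.9621 − (-0.5359) = 1.4980

d-prime = 1.498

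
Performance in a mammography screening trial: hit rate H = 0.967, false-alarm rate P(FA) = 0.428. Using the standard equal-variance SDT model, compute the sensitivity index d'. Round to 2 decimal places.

z(H) = 1.8384
z(FA) = -0.1815
d' = z(H) − z(FA) = 1.8384 − (-0.1815) = 2.0199

d' = 2.02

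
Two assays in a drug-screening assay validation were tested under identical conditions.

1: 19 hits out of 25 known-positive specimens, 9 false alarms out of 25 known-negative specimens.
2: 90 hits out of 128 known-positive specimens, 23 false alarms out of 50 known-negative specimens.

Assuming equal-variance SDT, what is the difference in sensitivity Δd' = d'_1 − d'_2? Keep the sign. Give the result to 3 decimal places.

Δd' = 0.431

1: z(0.7600) = 0.7063, z(0.3600) = -0.3585, d' = 1.0648
2: z(0.7031) = 0.5333, z(0.4600) = -0.1004, d' = 0.6337
Δd' = d'_1 − d'_2 = 1.0648 − 0.6337 = 0.4311
1 has the higher sensitivity.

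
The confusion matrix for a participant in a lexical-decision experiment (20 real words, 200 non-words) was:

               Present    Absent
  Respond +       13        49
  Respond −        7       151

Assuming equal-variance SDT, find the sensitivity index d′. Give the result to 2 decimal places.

d′ = 1.08

H = 13/20 = 0.6500
FA = 49/200 = 0.2450
z(H) = z(0.6500) = 0.3853
z(FA) = z(0.2450) = -0.6903
d' = z(H) − z(FA) = 0.3853 − (-0.6903) = 1.0756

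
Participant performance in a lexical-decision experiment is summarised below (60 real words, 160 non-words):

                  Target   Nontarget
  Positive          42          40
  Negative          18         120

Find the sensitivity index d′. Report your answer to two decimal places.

H = 42/60 = 0.7000
FA = 40/160 = 0.2500
z(H) = z(0.7000) = 0.524
z(FA) = z(0.2500) = -0.674
d' = z(H) − z(FA) = 0.524 − (-0.674) = 1.198

d′ = 1.20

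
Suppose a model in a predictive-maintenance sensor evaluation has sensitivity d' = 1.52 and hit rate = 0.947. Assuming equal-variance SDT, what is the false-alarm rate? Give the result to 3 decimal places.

false-alarm rate = 0.538

z(hit rate) = z(0.947) = 1.6164
z(FA) = z(H) − d' = 1.6164 − 1.52 = 0.0964
false-alarm rate = Φ(0.0964) = 0.5384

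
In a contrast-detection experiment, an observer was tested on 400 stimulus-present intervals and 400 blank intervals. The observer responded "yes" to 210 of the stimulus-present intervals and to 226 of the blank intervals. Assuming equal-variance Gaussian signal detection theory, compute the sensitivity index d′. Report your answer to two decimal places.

d′ = -0.10

H = 210/400 = 0.5250
FA = 226/400 = 0.5650
z(H) = 0.063
z(FA) = 0.164
d' = z(H) − z(FA) = 0.063 − 0.164 = -0.101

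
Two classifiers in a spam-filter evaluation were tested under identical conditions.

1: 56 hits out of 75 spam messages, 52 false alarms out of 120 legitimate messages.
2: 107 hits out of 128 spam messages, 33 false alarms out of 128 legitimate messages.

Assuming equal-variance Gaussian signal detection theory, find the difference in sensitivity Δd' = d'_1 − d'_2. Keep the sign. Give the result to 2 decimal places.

1: z(0.7467) = 0.664, z(0.4333) = -0.168, d' = 0.832
2: z(0.8359) = 0.978, z(0.2578) = -0.650, d' = 1.628
Δd' = d'_1 − d'_2 = 0.832 − 1.628 = -0.796
2 has the higher sensitivity.

Δd' = -0.80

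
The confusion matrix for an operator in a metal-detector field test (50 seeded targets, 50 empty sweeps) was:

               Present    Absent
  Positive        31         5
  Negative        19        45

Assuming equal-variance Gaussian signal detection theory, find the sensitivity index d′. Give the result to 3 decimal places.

H = 31/50 = 0.6200
FA = 5/50 = 0.1000
z(0.6200) = 0.3055, z(0.1000) = -1.2816
d' = z(H) − z(FA) = 0.3055 − (-1.2816) = 1.5871

d′ = 1.587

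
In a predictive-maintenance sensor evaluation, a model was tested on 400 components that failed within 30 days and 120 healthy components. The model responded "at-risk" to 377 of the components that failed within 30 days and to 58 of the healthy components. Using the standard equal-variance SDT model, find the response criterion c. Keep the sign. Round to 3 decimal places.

H = 377/400 = 0.9425
FA = 58/120 = 0.4833
z(0.9425) = 1.5761, z(0.4833) = -0.0419
c = −½·[z(H) + z(FA)] = −0.5 × (1.5761 + (-0.0419)) = -0.7671

c = -0.767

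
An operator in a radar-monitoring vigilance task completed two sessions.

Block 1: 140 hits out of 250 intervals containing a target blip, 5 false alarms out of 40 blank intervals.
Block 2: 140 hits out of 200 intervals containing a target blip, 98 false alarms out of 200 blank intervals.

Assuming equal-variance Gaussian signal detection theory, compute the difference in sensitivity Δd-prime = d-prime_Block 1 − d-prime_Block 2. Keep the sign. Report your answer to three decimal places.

Block 1: z(0.5600) = 0.1510, z(0.1250) = -1.1503, d' = 1.3013
Block 2: z(0.7000) = 0.5244, z(0.4900) = -0.0251, d' = 0.5495
Δd' = d'_Block 1 − d'_Block 2 = 1.3013 − 0.5495 = 0.7518
Block 1 has the higher sensitivity.

Δd-prime = 0.752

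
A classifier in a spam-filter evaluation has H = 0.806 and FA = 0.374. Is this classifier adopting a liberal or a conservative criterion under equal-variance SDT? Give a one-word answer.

liberal

z(H) = 0.863, z(FA) = -0.321
c = −½·(z(H) + z(FA)) = -0.271
c < 0 → liberal criterion (biased toward responding “yes”).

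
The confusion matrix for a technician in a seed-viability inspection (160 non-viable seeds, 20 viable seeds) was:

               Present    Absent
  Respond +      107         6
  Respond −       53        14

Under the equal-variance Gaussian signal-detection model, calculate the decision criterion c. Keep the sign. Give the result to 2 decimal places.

H = 107/160 = 0.6687
FA = 6/20 = 0.3000
z(0.6687) = 0.436, z(0.3000) = -0.524
c = −½·[z(H) + z(FA)] = −0.5 × (0.436 + (-0.524)) = 0.044
c > 0: the technician has a conservative response bias.

c = 0.04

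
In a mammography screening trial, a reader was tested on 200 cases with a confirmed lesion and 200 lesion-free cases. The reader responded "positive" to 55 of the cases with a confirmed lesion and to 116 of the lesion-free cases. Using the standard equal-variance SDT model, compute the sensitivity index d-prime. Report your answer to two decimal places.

H = 55/200 = 0.2750
FA = 116/200 = 0.5800
z(H) = -0.5978
z(FA) = 0.2019
d' = z(H) − z(FA) = -0.5978 − 0.2019 = -0.7997

d-prime = -0.80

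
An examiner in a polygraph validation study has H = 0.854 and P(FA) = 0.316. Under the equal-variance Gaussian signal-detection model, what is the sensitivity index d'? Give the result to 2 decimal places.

z(H) = z(0.854) = 1.054
z(FA) = z(0.316) = -0.479
d' = z(H) − z(FA) = 1.054 − (-0.479) = 1.533

d' = 1.53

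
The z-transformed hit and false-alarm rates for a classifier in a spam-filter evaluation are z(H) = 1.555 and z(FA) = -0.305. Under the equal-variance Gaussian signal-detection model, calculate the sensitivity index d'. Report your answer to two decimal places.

d' = z(H) − z(FA) = 1.555 − (-0.305) = 1.860

d' = 1.86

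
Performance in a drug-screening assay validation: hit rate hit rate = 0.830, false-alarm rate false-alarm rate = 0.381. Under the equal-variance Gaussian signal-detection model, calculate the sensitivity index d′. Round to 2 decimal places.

d′ = 1.26

z(H) = 0.9542
z(FA) = -0.3029
d' = z(H) − z(FA) = 0.9542 − (-0.3029) = 1.2571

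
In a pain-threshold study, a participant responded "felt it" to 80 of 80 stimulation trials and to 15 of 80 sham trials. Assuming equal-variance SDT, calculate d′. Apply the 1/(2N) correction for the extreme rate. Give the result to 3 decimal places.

d′ = 3.385

The hit rate is 80/80 = 1, so apply the 1/(2N) correction: H → 1 − 1/(2·80) = 0.99375.
z(H) = z(0.99375) = 2.4977
z(FA) = z(0.18750) = -0.8871
d' = 2.4977 − (-0.8871) = 3.3848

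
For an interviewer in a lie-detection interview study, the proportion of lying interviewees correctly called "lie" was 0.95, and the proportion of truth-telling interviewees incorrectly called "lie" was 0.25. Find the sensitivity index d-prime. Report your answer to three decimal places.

Φ⁻¹(H) = 1.6449
Φ⁻¹(FA) = -0.6745
d' = z(H) − z(FA) = 1.6449 − (-0.6745) = 2.3194

d-prime = 2.319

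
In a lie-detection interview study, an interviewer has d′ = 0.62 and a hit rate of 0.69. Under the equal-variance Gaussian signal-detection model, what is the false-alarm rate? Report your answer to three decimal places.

z(hit rate) = z(0.69) = 0.4959
z(FA) = z(H) − d' = 0.4959 − 0.62 = -0.1241
false-alarm rate = Φ(-0.1241) = 0.4506

false-alarm rate = 0.451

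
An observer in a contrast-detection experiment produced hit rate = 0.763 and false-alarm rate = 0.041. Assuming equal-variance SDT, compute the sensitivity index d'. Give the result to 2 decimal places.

Φ⁻¹(0.763) = 0.716, Φ⁻¹(0.041) = -1.739
d' = z(H) − z(FA) = 0.716 − (-1.739) = 2.455

d' = 2.46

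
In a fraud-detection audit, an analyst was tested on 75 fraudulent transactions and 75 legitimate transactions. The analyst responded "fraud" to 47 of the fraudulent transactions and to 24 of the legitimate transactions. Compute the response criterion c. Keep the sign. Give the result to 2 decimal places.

H = 47/75 = 0.6267
FA = 24/75 = 0.3200
z(H) = 0.3231
z(FA) = -0.4677
c = −½·[z(H) + z(FA)] = −0.5 × (0.3231 + (-0.4677)) = 0.0723

c = 0.07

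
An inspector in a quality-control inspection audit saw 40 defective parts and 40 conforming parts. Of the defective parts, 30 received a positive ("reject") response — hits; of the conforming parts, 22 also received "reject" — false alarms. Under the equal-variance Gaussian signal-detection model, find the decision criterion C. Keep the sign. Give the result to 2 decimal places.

H = 30/40 = 0.7500
FA = 22/40 = 0.5500
z(0.7500) = 0.6745, z(0.5500) = 0.1257
c = −½·[z(H) + z(FA)] = −0.5 × (0.6745 + 0.1257) = -0.4001
c < 0: the inspector has a liberal response bias.

C = -0.40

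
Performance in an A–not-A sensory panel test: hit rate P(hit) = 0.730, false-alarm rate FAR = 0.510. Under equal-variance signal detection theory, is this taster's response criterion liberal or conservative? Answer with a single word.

liberal

z(H) = 0.613, z(FA) = 0.025
c = −½·(z(H) + z(FA)) = -0.319
c < 0 → liberal criterion (biased toward responding “yes”).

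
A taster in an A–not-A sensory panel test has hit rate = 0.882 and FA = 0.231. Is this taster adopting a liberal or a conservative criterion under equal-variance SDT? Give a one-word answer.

liberal

z(H) = 1.185, z(FA) = -0.736
c = −½·(z(H) + z(FA)) = -0.2245
c < 0 → liberal criterion (biased toward responding “yes”).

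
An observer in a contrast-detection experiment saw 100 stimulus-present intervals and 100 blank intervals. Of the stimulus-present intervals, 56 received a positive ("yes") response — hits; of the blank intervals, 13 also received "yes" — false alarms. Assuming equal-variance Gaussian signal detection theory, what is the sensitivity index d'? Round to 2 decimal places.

d' = 1.28

H = 56/100 = 0.5600
FA = 13/100 = 0.1300
z(H) = z(0.5600) = 0.1510
z(FA) = z(0.1300) = -1.1264
d' = z(H) − z(FA) = 0.1510 − (-1.1264) = 1.2774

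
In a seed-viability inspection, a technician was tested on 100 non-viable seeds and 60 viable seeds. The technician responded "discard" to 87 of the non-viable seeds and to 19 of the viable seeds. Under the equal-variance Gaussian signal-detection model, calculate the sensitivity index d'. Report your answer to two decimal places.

d' = 1.60

H = 87/100 = 0.8700
FA = 19/60 = 0.3167
z(H) = 1.126
z(FA) = -0.477
d' = z(H) − z(FA) = 1.126 − (-0.477) = 1.603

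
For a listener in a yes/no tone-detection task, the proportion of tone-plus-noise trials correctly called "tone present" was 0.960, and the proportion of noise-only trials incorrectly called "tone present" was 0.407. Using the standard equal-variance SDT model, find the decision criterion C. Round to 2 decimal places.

z(0.960) = 1.751, z(0.407) = -0.235
c = −½·[z(H) + z(FA)] = −0.5 × (1.751 + (-0.235)) = -0.758

C = -0.76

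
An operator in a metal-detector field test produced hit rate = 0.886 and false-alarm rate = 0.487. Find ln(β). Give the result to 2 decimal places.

z(H) = 1.206
z(FA) = -0.033
ln β = −½·[z(H)² − z(FA)²] = −0.5 × (1.454 − 0.001) = -0.7265

ln β = -0.73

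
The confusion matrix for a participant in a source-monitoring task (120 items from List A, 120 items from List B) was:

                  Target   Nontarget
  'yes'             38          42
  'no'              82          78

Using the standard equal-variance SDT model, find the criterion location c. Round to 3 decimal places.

c = 0.431

H = 38/120 = 0.3167
FA = 42/120 = 0.3500
z(H) = -0.4769
z(FA) = -0.3853
c = −½·[z(H) + z(FA)] = −0.5 × (-0.4769 + (-0.3853)) = 0.4311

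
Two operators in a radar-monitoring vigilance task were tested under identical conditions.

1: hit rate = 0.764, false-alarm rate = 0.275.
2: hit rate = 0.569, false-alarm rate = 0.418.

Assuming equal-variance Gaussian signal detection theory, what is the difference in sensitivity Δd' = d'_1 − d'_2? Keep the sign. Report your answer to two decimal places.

1: z(0.764) = 0.719, z(0.275) = -0.598, d' = 1.317
2: z(0.569) = 0.174, z(0.418) = -0.207, d' = 0.381
Δd' = d'_1 − d'_2 = 1.317 − 0.381 = 0.936
1 has the higher sensitivity.

Δd' = 0.94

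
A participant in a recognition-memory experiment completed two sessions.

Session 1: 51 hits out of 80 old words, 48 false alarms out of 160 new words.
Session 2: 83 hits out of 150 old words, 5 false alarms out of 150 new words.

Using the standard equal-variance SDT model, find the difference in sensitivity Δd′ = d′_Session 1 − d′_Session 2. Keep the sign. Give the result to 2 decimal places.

Session 1: z(0.6375) = 0.352, z(0.3000) = -0.524, d' = 0.876
Session 2: z(0.5533) = 0.134, z(0.0333) = -1.834, d' = 1.968
Δd' = d'_Session 1 − d'_Session 2 = 0.876 − 1.968 = -1.092
Session 2 has the higher sensitivity.

Δd′ = -1.09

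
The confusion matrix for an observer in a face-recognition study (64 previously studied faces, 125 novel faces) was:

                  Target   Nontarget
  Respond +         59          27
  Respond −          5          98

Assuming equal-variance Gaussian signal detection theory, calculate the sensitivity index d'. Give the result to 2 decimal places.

H = 59/64 = 0.9219
FA = 27/125 = 0.2160
z(0.9219) = 1.418, z(0.2160) = -0.786
d' = z(H) − z(FA) = 1.418 − (-0.786) = 2.204

d' = 2.20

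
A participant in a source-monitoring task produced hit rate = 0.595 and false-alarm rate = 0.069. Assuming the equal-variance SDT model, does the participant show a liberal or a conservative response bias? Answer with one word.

conservative

z(H) = 0.240, z(FA) = -1.483
c = −½·(z(H) + z(FA)) = 0.6215
c > 0 → conservative criterion (biased toward responding “no”).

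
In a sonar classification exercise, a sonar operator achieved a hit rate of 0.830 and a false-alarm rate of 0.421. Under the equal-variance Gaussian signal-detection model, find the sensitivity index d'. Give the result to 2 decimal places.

d' = 1.15

z(H) = 0.9542
z(FA) = -0.1993
d' = z(H) − z(FA) = 0.9542 − (-0.1993) = 1.1535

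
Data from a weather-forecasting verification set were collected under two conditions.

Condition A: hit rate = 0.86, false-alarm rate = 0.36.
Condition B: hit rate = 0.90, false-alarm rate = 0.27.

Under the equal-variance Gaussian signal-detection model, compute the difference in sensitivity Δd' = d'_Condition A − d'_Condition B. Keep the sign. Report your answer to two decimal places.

Condition A: z(0.86) = 1.080, z(0.36) = -0.358, d' = 1.438
Condition B: z(0.90) = 1.282, z(0.27) = -0.613, d' = 1.895
Δd' = d'_Condition A − d'_Condition B = 1.438 − 1.895 = -0.457
Condition B has the higher sensitivity.

Δd' = -0.46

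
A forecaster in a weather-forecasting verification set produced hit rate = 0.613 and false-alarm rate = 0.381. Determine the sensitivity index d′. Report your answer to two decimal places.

d′ = 0.59

Φ⁻¹(H) = Φ⁻¹(0.613) = 0.287
Φ⁻¹(FA) = Φ⁻¹(0.381) = -0.303
d' = z(H) − z(FA) = 0.287 − (-0.303) = 0.590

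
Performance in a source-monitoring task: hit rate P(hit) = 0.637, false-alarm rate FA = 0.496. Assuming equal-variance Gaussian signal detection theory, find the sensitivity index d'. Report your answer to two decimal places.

d' = 0.36

z(H) = z(0.637) = 0.3505
z(FA) = z(0.496) = -0.0100
d' = z(H) − z(FA) = 0.3505 − (-0.0100) = 0.3605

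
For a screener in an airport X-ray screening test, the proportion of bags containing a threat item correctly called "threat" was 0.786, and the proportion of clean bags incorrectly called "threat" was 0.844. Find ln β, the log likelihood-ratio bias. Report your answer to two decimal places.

ln β = 0.20

Φ⁻¹(0.786) = 0.793, Φ⁻¹(0.844) = 1.011
ln β = −½·[z(H)² − z(FA)²] = −0.5 × (0.629 − 1.022) = 0.1965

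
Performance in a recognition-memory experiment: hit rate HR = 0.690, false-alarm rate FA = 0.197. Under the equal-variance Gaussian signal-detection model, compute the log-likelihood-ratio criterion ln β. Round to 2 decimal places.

ln β = 0.24

Φ⁻¹(H) = 0.496
Φ⁻¹(FA) = -0.852
ln β = −½·[z(H)² − z(FA)²] = −0.5 × (0.246 − 0.726) = 0.240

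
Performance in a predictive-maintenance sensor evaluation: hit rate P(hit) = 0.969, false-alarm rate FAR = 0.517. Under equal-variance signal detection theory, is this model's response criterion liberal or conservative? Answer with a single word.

liberal

z(H) = 1.866, z(FA) = 0.043
c = −½·(z(H) + z(FA)) = -0.9545
c < 0 → liberal criterion (biased toward responding “yes”).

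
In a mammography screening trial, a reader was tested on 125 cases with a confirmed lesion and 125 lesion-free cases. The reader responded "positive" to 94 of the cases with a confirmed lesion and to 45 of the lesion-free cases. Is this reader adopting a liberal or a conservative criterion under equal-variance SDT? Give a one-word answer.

z(H) = 0.681, z(FA) = -0.358
c = −½·(z(H) + z(FA)) = -0.1615
c < 0 → liberal criterion (biased toward responding “yes”).

liberal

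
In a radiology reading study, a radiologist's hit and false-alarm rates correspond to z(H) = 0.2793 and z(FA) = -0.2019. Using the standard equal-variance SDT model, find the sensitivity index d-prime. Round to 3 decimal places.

d' = z(H) − z(FA) = 0.2793 − (-0.2019) = 0.4812

d-prime = 0.481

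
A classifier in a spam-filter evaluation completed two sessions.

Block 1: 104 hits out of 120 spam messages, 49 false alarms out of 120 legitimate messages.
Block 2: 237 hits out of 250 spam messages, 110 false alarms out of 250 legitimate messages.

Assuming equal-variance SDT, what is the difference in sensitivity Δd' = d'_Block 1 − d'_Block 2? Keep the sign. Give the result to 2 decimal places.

Δd' = -0.43

Block 1: z(0.8667) = 1.111, z(0.4083) = -0.232, d' = 1.343
Block 2: z(0.9480) = 1.626, z(0.4400) = -0.151, d' = 1.777
Δd' = d'_Block 1 − d'_Block 2 = 1.343 − 1.777 = -0.434
Block 2 has the higher sensitivity.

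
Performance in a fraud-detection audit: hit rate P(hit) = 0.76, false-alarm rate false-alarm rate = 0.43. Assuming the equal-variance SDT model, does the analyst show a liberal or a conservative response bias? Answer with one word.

liberal

z(H) = 0.706, z(FA) = -0.176
c = −½·(z(H) + z(FA)) = -0.265
c < 0 → liberal criterion (biased toward responding “yes”).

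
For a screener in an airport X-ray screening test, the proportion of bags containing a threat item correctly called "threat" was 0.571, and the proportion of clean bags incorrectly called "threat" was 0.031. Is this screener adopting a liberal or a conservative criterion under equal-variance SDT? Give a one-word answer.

z(H) = 0.179, z(FA) = -1.866
c = −½·(z(H) + z(FA)) = 0.8435
c > 0 → conservative criterion (biased toward responding “no”).

conservative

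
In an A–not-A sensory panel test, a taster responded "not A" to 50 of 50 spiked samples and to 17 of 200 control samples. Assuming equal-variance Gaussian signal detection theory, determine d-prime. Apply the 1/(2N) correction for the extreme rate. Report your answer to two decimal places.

d-prime = 3.70

The hit rate is 50/50 = 1, so apply the 1/(2N) correction: H → 1 − 1/(2·50) = 0.99000.
z(H) = z(0.99000) = 2.326
z(FA) = z(0.08500) = -1.372
d' = 2.326 − (-1.372) = 3.698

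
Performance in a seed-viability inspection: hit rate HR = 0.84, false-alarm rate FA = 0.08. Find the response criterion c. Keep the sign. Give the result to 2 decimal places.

c = 0.21

z(H) = 0.994
z(FA) = -1.405
c = −½·[z(H) + z(FA)] = −0.5 × (0.994 + (-1.405)) = 0.2055
c > 0: the technician has a conservative response bias.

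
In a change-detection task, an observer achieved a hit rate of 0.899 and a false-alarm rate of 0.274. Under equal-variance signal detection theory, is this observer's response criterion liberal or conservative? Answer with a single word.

liberal

z(H) = 1.276, z(FA) = -0.601
c = −½·(z(H) + z(FA)) = -0.3375
c < 0 → liberal criterion (biased toward responding “yes”).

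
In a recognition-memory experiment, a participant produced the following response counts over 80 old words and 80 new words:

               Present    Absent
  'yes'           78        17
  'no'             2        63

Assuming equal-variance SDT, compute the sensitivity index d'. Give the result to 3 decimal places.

H = 78/80 = 0.9750
FA = 17/80 = 0.2125
z(H) = 1.9600
z(FA) = -0.7978
d' = z(H) − z(FA) = 1.9600 − (-0.7978) = 2.7578

d' = 2.758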